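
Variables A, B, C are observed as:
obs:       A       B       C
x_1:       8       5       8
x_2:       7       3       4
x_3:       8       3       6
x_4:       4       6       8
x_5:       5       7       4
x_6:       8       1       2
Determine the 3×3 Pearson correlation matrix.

Step 1 — column means:
  mean(A) = (8 + 7 + 8 + 4 + 5 + 8) / 6 = 40/6 = 6.6667
  mean(B) = (5 + 3 + 3 + 6 + 7 + 1) / 6 = 25/6 = 4.1667
  mean(C) = (8 + 4 + 6 + 8 + 4 + 2) / 6 = 32/6 = 5.3333

Step 2 — sample variances and covariances s[i,j] = (1/(n-1)) · Σ_k (x_{k,i} - mean_i) · (x_{k,j} - mean_j), with n-1 = 5:
  s[A,A] = ((1.3333)·(1.3333) + (0.3333)·(0.3333) + (1.3333)·(1.3333) + (-2.6667)·(-2.6667) + (-1.6667)·(-1.6667) + (1.3333)·(1.3333)) / 5 = 15.3333/5 = 3.0667
  s[A,B] = ((1.3333)·(0.8333) + (0.3333)·(-1.1667) + (1.3333)·(-1.1667) + (-2.6667)·(1.8333) + (-1.6667)·(2.8333) + (1.3333)·(-3.1667)) / 5 = -14.6667/5 = -2.9333
  s[A,C] = ((1.3333)·(2.6667) + (0.3333)·(-1.3333) + (1.3333)·(0.6667) + (-2.6667)·(2.6667) + (-1.6667)·(-1.3333) + (1.3333)·(-3.3333)) / 5 = -5.3333/5 = -1.0667
  s[B,B] = ((0.8333)·(0.8333) + (-1.1667)·(-1.1667) + (-1.1667)·(-1.1667) + (1.8333)·(1.8333) + (2.8333)·(2.8333) + (-3.1667)·(-3.1667)) / 5 = 24.8333/5 = 4.9667
  s[B,C] = ((0.8333)·(2.6667) + (-1.1667)·(-1.3333) + (-1.1667)·(0.6667) + (1.8333)·(2.6667) + (2.8333)·(-1.3333) + (-3.1667)·(-3.3333)) / 5 = 14.6667/5 = 2.9333
  s[C,C] = ((2.6667)·(2.6667) + (-1.3333)·(-1.3333) + (0.6667)·(0.6667) + (2.6667)·(2.6667) + (-1.3333)·(-1.3333) + (-3.3333)·(-3.3333)) / 5 = 29.3333/5 = 5.8667
  Sample standard deviations s_i = √(s[i,i]):
  s(A) = √(3.0667) = 1.7512
  s(B) = √(4.9667) = 2.2286
  s(C) = √(5.8667) = 2.4221

Step 3 — r_{ij} = s_{ij} / (s_i · s_j):
  r[A,A] = 1 (diagonal).
  r[A,B] = -2.9333 / (1.7512 · 2.2286) = -2.9333 / 3.9027 = -0.7516
  r[A,C] = -1.0667 / (1.7512 · 2.4221) = -1.0667 / 4.2416 = -0.2515
  r[B,B] = 1 (diagonal).
  r[B,C] = 2.9333 / (2.2286 · 2.4221) = 2.9333 / 5.3979 = 0.5434
  r[C,C] = 1 (diagonal).

R is symmetric with unit diagonal. Assembling:

R = [[1, -0.7516, -0.2515],
 [-0.7516, 1, 0.5434],
 [-0.2515, 0.5434, 1]]


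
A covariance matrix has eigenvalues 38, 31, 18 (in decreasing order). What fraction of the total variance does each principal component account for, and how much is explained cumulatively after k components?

Step 1 — total variance = trace(Sigma) = Σ λ_i = 38 + 31 + 18 = 87.

Step 2 — fraction explained by component i = λ_i / Σ λ:
  PC1: 38/87 = 0.4368
  PC2: 31/87 = 0.3563
  PC3: 18/87 = 0.2069

Step 3 — cumulative fraction after k components = (λ_1 + ... + λ_k) / Σ λ:
  k = 1: 38/87 = 0.4368
  k = 2: (38 + 31)/87 = 69/87 = 0.7931
  k = 3: (38 + 31 + 18)/87 = 87/87 = 1

Summary (fraction, with percent):

explained: PC1 0.4368 (43.68%), PC2 0.3563 (35.63%), PC3 0.2069 (20.69%);  cumulative: 0.4368, 0.7931, 1


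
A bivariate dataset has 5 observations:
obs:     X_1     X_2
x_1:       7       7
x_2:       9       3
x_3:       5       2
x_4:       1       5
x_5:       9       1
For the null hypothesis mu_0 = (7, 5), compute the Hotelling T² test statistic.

Step 1 — sample mean vector:
  mean(X_1) = (7 + 9 + 5 + 1 + 9) / 5 = 31/5 = 6.2
  mean(X_2) = (7 + 3 + 2 + 5 + 1) / 5 = 18/5 = 3.6
  x̄ = (6.2, 3.6),  deviation x̄ - mu_0 = (6.2, 3.6) - (7, 5) = (-0.8, -1.4).

Step 2 — sample covariance matrix, S[i,j] = (1/(n-1)) · Σ_k (x_{k,i} - mean_i) · (x_{k,j} - mean_j), divisor n-1 = 4:
  S[X_1,X_1] = ((0.8)·(0.8) + (2.8)·(2.8) + (-1.2)·(-1.2) + (-5.2)·(-5.2) + (2.8)·(2.8)) / 4 = 44.8/4 = 11.2
  S[X_1,X_2] = ((0.8)·(3.4) + (2.8)·(-0.6) + (-1.2)·(-1.6) + (-5.2)·(1.4) + (2.8)·(-2.6)) / 4 = -11.6/4 = -2.9
  S[X_2,X_2] = ((3.4)·(3.4) + (-0.6)·(-0.6) + (-1.6)·(-1.6) + (1.4)·(1.4) + (-2.6)·(-2.6)) / 4 = 23.2/4 = 5.8
  S = [[11.2, -2.9],
 [-2.9, 5.8]].

Step 3 — invert S. det(S) = 11.2·5.8 - (-2.9)² = 56.55.
  S^{-1} = (1/det) · [[d, -b], [-b, a]] = [[0.1026, 0.0513],
 [0.0513, 0.1981]].

Step 4 — quadratic form (x̄ - mu_0)^T · S^{-1} · (x̄ - mu_0):
  S^{-1} · (x̄ - mu_0) = (-0.1538, -0.3183),
  (x̄ - mu_0)^T · [...] = (-0.8)·(-0.1538) + (-1.4)·(-0.3183) = 0.5687.

Step 5 — scale by n: T² = 5 · 0.5687 = 2.8435.

T² ≈ 2.8435


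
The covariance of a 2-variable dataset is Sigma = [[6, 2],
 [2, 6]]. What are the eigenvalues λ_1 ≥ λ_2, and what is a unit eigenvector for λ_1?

Step 1 — characteristic polynomial of 2×2 Sigma:
  det(Sigma - λI) = λ² - trace · λ + det = 0.
  trace = 6 + 6 = 12, det = 6·6 - (2)² = 32.
Step 2 — discriminant:
  Δ = trace² - 4·det = 144 - 128 = 16.
Step 3 — eigenvalues:
  λ = (trace ± √Δ)/2 = (12 ± 4)/2,
  λ_1 = 8,  λ_2 = 4.

Step 4 — unit eigenvector for λ_1: solve (Sigma - λ_1 I)v = 0. First row:
  (6 - 8)·v_x + (2)·v_y = 0, i.e. (-2)·v_x + (2)·v_y = 0,
  so v ∝ (b, λ_1 - a) = (2, 2) = u.
  ||u|| = √((2)² + (2)²) = √(8) ≈ 2.8284,
  v_1 = u/||u|| ≈ (0.7071, 0.7071) (||v_1|| = 1).

λ_1 = 8,  λ_2 = 4;  v_1 ≈ (0.7071, 0.7071)


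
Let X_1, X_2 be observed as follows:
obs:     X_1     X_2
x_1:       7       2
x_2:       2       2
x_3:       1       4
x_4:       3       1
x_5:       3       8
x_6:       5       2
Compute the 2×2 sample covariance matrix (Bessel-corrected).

Step 1 — column means:
  mean(X_1) = (7 + 2 + 1 + 3 + 3 + 5) / 6 = 21/6 = 3.5
  mean(X_2) = (2 + 2 + 4 + 1 + 8 + 2) / 6 = 19/6 = 3.1667

Step 2 — sample covariance S[i,j] = (1/(n-1)) · Σ_k (x_{k,i} - mean_i) · (x_{k,j} - mean_j), with n-1 = 5.
  S[X_1,X_1] = ((3.5)·(3.5) + (-1.5)·(-1.5) + (-2.5)·(-2.5) + (-0.5)·(-0.5) + (-0.5)·(-0.5) + (1.5)·(1.5)) / 5 = 23.5/5 = 4.7
  S[X_1,X_2] = ((3.5)·(-1.1667) + (-1.5)·(-1.1667) + (-2.5)·(0.8333) + (-0.5)·(-2.1667) + (-0.5)·(4.8333) + (1.5)·(-1.1667)) / 5 = -7.5/5 = -1.5
  S[X_2,X_2] = ((-1.1667)·(-1.1667) + (-1.1667)·(-1.1667) + (0.8333)·(0.8333) + (-2.1667)·(-2.1667) + (4.8333)·(4.8333) + (-1.1667)·(-1.1667)) / 5 = 32.8333/5 = 6.5667

S is symmetric (S[j,i] = S[i,j]). Assembling:

S = [[4.7, -1.5],
 [-1.5, 6.5667]]


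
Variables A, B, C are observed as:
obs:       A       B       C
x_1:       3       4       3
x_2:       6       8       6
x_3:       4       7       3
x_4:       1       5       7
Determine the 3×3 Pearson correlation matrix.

Step 1 — column means:
  mean(A) = (3 + 6 + 4 + 1) / 4 = 14/4 = 3.5
  mean(B) = (4 + 8 + 7 + 5) / 4 = 24/4 = 6
  mean(C) = (3 + 6 + 3 + 7) / 4 = 19/4 = 4.75

Step 2 — sample variances and covariances s[i,j] = (1/(n-1)) · Σ_k (x_{k,i} - mean_i) · (x_{k,j} - mean_j), with n-1 = 3:
  s[A,A] = ((-0.5)·(-0.5) + (2.5)·(2.5) + (0.5)·(0.5) + (-2.5)·(-2.5)) / 3 = 13/3 = 4.3333
  s[A,B] = ((-0.5)·(-2) + (2.5)·(2) + (0.5)·(1) + (-2.5)·(-1)) / 3 = 9/3 = 3
  s[A,C] = ((-0.5)·(-1.75) + (2.5)·(1.25) + (0.5)·(-1.75) + (-2.5)·(2.25)) / 3 = -2.5/3 = -0.8333
  s[B,B] = ((-2)·(-2) + (2)·(2) + (1)·(1) + (-1)·(-1)) / 3 = 10/3 = 3.3333
  s[B,C] = ((-2)·(-1.75) + (2)·(1.25) + (1)·(-1.75) + (-1)·(2.25)) / 3 = 2/3 = 0.6667
  s[C,C] = ((-1.75)·(-1.75) + (1.25)·(1.25) + (-1.75)·(-1.75) + (2.25)·(2.25)) / 3 = 12.75/3 = 4.25
  Sample standard deviations s_i = √(s[i,i]):
  s(A) = √(4.3333) = 2.0817
  s(B) = √(3.3333) = 1.8257
  s(C) = √(4.25) = 2.0616

Step 3 — r_{ij} = s_{ij} / (s_i · s_j):
  r[A,A] = 1 (diagonal).
  r[A,B] = 3 / (2.0817 · 1.8257) = 3 / 3.8006 = 0.7894
  r[A,C] = -0.8333 / (2.0817 · 2.0616) = -0.8333 / 4.2915 = -0.1942
  r[B,B] = 1 (diagonal).
  r[B,C] = 0.6667 / (1.8257 · 2.0616) = 0.6667 / 3.7639 = 0.1771
  r[C,C] = 1 (diagonal).

R is symmetric with unit diagonal. Assembling:

R = [[1, 0.7894, -0.1942],
 [0.7894, 1, 0.1771],
 [-0.1942, 0.1771, 1]]


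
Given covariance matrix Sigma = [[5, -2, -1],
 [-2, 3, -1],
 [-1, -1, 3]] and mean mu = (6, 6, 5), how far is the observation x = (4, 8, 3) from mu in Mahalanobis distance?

Step 1 — centre the observation: (x - mu) = (-2, 2, -2).

Step 2 — invert Sigma (cofactor / det for 3×3, or solve directly):
  Sigma^{-1} = [[0.381, 0.3333, 0.2381],
 [0.3333, 0.6667, 0.3333],
 [0.2381, 0.3333, 0.5238]].

Step 3 — form the quadratic (x - mu)^T · Sigma^{-1} · (x - mu):
  Sigma^{-1} · (x - mu) = (-0.5714, 0, -0.8571).
  (x - mu)^T · [Sigma^{-1} · (x - mu)] = (-2)·(-0.5714) + (2)·(0) + (-2)·(-0.8571) = 2.8571.

Step 4 — take square root: d = √(2.8571) ≈ 1.6903.

d(x, mu) = √(2.8571) ≈ 1.6903


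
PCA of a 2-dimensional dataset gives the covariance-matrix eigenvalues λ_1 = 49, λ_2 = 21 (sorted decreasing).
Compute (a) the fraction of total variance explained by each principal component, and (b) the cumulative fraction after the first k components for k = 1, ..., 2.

Step 1 — total variance = trace(Sigma) = Σ λ_i = 49 + 21 = 70.

Step 2 — fraction explained by component i = λ_i / Σ λ:
  PC1: 49/70 = 0.7
  PC2: 21/70 = 0.3

Step 3 — cumulative fraction after k components = (λ_1 + ... + λ_k) / Σ λ:
  k = 1: 49/70 = 0.7
  k = 2: (49 + 21)/70 = 70/70 = 1

Summary (fraction, with percent):

explained: PC1 0.7 (70%), PC2 0.3 (30%);  cumulative: 0.7, 1


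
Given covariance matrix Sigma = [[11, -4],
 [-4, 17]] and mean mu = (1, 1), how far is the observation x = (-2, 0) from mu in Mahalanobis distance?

Step 1 — centre the observation: (x - mu) = (-3, -1).

Step 2 — invert Sigma. det(Sigma) = 11·17 - (-4)² = 171.
  Sigma^{-1} = (1/det) · [[d, -b], [-b, a]] = [[0.0994, 0.0234],
 [0.0234, 0.0643]].

Step 3 — form the quadratic (x - mu)^T · Sigma^{-1} · (x - mu):
  Sigma^{-1} · (x - mu) = (-0.3216, -0.1345).
  (x - mu)^T · [Sigma^{-1} · (x - mu)] = (-3)·(-0.3216) + (-1)·(-0.1345) = 1.0994.

Step 4 — take square root: d = √(1.0994) ≈ 1.0485.

d(x, mu) = √(1.0994) ≈ 1.0485


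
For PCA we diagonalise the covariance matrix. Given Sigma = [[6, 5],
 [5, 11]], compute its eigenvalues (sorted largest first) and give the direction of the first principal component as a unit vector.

Step 1 — characteristic polynomial of 2×2 Sigma:
  det(Sigma - λI) = λ² - trace · λ + det = 0.
  trace = 6 + 11 = 17, det = 6·11 - (5)² = 41.
Step 2 — discriminant:
  Δ = trace² - 4·det = 289 - 164 = 125.
Step 3 — eigenvalues:
  λ = (trace ± √Δ)/2 = (17 ± 11.1803)/2,
  λ_1 = 14.0902,  λ_2 = 2.9098.

Step 4 — unit eigenvector for λ_1: solve (Sigma - λ_1 I)v = 0. First row:
  (6 - 14.0902)·v_x + (5)·v_y = 0, i.e. (-8.0902)·v_x + (5)·v_y = 0,
  so v ∝ (b, λ_1 - a) = (5, 8.0902) = u.
  ||u|| = √((5)² + (8.0902)²) = √(90.4508) ≈ 9.5106,
  v_1 = u/||u|| ≈ (0.5257, 0.8507) (||v_1|| = 1).

λ_1 = 14.0902,  λ_2 = 2.9098;  v_1 ≈ (0.5257, 0.8507)


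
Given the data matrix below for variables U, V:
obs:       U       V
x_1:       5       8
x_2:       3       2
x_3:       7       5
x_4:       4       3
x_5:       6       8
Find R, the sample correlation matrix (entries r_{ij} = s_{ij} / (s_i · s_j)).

Step 1 — column means:
  mean(U) = (5 + 3 + 7 + 4 + 6) / 5 = 25/5 = 5
  mean(V) = (8 + 2 + 5 + 3 + 8) / 5 = 26/5 = 5.2

Step 2 — sample variances and covariances s[i,j] = (1/(n-1)) · Σ_k (x_{k,i} - mean_i) · (x_{k,j} - mean_j), with n-1 = 4:
  s[U,U] = ((0)·(0) + (-2)·(-2) + (2)·(2) + (-1)·(-1) + (1)·(1)) / 4 = 10/4 = 2.5
  s[U,V] = ((0)·(2.8) + (-2)·(-3.2) + (2)·(-0.2) + (-1)·(-2.2) + (1)·(2.8)) / 4 = 11/4 = 2.75
  s[V,V] = ((2.8)·(2.8) + (-3.2)·(-3.2) + (-0.2)·(-0.2) + (-2.2)·(-2.2) + (2.8)·(2.8)) / 4 = 30.8/4 = 7.7
  Sample standard deviations s_i = √(s[i,i]):
  s(U) = √(2.5) = 1.5811
  s(V) = √(7.7) = 2.7749

Step 3 — r_{ij} = s_{ij} / (s_i · s_j):
  r[U,U] = 1 (diagonal).
  r[U,V] = 2.75 / (1.5811 · 2.7749) = 2.75 / 4.3875 = 0.6268
  r[V,V] = 1 (diagonal).

R is symmetric with unit diagonal. Assembling:

R = [[1, 0.6268],
 [0.6268, 1]]


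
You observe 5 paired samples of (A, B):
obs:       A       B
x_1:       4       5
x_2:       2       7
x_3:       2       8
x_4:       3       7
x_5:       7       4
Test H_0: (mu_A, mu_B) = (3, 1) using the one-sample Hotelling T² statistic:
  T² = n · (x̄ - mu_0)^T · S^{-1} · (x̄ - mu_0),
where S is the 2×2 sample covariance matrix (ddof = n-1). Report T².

Step 1 — sample mean vector:
  mean(A) = (4 + 2 + 2 + 3 + 7) / 5 = 18/5 = 3.6
  mean(B) = (5 + 7 + 8 + 7 + 4) / 5 = 31/5 = 6.2
  x̄ = (3.6, 6.2),  deviation x̄ - mu_0 = (3.6, 6.2) - (3, 1) = (0.6, 5.2).

Step 2 — sample covariance matrix, S[i,j] = (1/(n-1)) · Σ_k (x_{k,i} - mean_i) · (x_{k,j} - mean_j), divisor n-1 = 4:
  S[A,A] = ((0.4)·(0.4) + (-1.6)·(-1.6) + (-1.6)·(-1.6) + (-0.6)·(-0.6) + (3.4)·(3.4)) / 4 = 17.2/4 = 4.3
  S[A,B] = ((0.4)·(-1.2) + (-1.6)·(0.8) + (-1.6)·(1.8) + (-0.6)·(0.8) + (3.4)·(-2.2)) / 4 = -12.6/4 = -3.15
  S[B,B] = ((-1.2)·(-1.2) + (0.8)·(0.8) + (1.8)·(1.8) + (0.8)·(0.8) + (-2.2)·(-2.2)) / 4 = 10.8/4 = 2.7
  S = [[4.3, -3.15],
 [-3.15, 2.7]].

Step 3 — invert S. det(S) = 4.3·2.7 - (-3.15)² = 1.6875.
  S^{-1} = (1/det) · [[d, -b], [-b, a]] = [[1.6, 1.8667],
 [1.8667, 2.5481]].

Step 4 — quadratic form (x̄ - mu_0)^T · S^{-1} · (x̄ - mu_0):
  S^{-1} · (x̄ - mu_0) = (10.6667, 14.3704),
  (x̄ - mu_0)^T · [...] = (0.6)·(10.6667) + (5.2)·(14.3704) = 81.1259.

Step 5 — scale by n: T² = 5 · 81.1259 = 405.6296.

T² ≈ 405.6296


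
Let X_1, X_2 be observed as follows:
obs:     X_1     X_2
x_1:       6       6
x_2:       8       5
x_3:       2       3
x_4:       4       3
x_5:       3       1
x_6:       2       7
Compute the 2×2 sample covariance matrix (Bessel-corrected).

Step 1 — column means:
  mean(X_1) = (6 + 8 + 2 + 4 + 3 + 2) / 6 = 25/6 = 4.1667
  mean(X_2) = (6 + 5 + 3 + 3 + 1 + 7) / 6 = 25/6 = 4.1667

Step 2 — sample covariance S[i,j] = (1/(n-1)) · Σ_k (x_{k,i} - mean_i) · (x_{k,j} - mean_j), with n-1 = 5.
  S[X_1,X_1] = ((1.8333)·(1.8333) + (3.8333)·(3.8333) + (-2.1667)·(-2.1667) + (-0.1667)·(-0.1667) + (-1.1667)·(-1.1667) + (-2.1667)·(-2.1667)) / 5 = 28.8333/5 = 5.7667
  S[X_1,X_2] = ((1.8333)·(1.8333) + (3.8333)·(0.8333) + (-2.1667)·(-1.1667) + (-0.1667)·(-1.1667) + (-1.1667)·(-3.1667) + (-2.1667)·(2.8333)) / 5 = 6.8333/5 = 1.3667
  S[X_2,X_2] = ((1.8333)·(1.8333) + (0.8333)·(0.8333) + (-1.1667)·(-1.1667) + (-1.1667)·(-1.1667) + (-3.1667)·(-3.1667) + (2.8333)·(2.8333)) / 5 = 24.8333/5 = 4.9667

S is symmetric (S[j,i] = S[i,j]). Assembling:

S = [[5.7667, 1.3667],
 [1.3667, 4.9667]]


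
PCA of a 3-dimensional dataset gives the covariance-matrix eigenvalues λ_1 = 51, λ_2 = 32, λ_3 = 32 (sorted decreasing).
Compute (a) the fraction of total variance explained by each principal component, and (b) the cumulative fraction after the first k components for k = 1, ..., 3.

Step 1 — total variance = trace(Sigma) = Σ λ_i = 51 + 32 + 32 = 115.

Step 2 — fraction explained by component i = λ_i / Σ λ:
  PC1: 51/115 = 0.4435
  PC2: 32/115 = 0.2783
  PC3: 32/115 = 0.2783

Step 3 — cumulative fraction after k components = (λ_1 + ... + λ_k) / Σ λ:
  k = 1: 51/115 = 0.4435
  k = 2: (51 + 32)/115 = 83/115 = 0.7217
  k = 3: (51 + 32 + 32)/115 = 115/115 = 1

Summary (fraction, with percent):

explained: PC1 0.4435 (44.35%), PC2 0.2783 (27.83%), PC3 0.2783 (27.83%);  cumulative: 0.4435, 0.7217, 1


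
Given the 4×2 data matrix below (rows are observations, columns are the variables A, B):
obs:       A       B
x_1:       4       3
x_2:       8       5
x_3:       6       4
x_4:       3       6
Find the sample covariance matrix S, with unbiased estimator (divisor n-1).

Step 1 — column means:
  mean(A) = (4 + 8 + 6 + 3) / 4 = 21/4 = 5.25
  mean(B) = (3 + 5 + 4 + 6) / 4 = 18/4 = 4.5

Step 2 — sample covariance S[i,j] = (1/(n-1)) · Σ_k (x_{k,i} - mean_i) · (x_{k,j} - mean_j), with n-1 = 3.
  S[A,A] = ((-1.25)·(-1.25) + (2.75)·(2.75) + (0.75)·(0.75) + (-2.25)·(-2.25)) / 3 = 14.75/3 = 4.9167
  S[A,B] = ((-1.25)·(-1.5) + (2.75)·(0.5) + (0.75)·(-0.5) + (-2.25)·(1.5)) / 3 = -0.5/3 = -0.1667
  S[B,B] = ((-1.5)·(-1.5) + (0.5)·(0.5) + (-0.5)·(-0.5) + (1.5)·(1.5)) / 3 = 5/3 = 1.6667

S is symmetric (S[j,i] = S[i,j]). Assembling:

S = [[4.9167, -0.1667],
 [-0.1667, 1.6667]]


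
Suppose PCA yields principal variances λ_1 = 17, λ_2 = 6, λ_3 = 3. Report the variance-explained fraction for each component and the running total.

Step 1 — total variance = trace(Sigma) = Σ λ_i = 17 + 6 + 3 = 26.

Step 2 — fraction explained by component i = λ_i / Σ λ:
  PC1: 17/26 = 0.6538
  PC2: 6/26 = 0.2308
  PC3: 3/26 = 0.1154

Step 3 — cumulative fraction after k components = (λ_1 + ... + λ_k) / Σ λ:
  k = 1: 17/26 = 0.6538
  k = 2: (17 + 6)/26 = 23/26 = 0.8846
  k = 3: (17 + 6 + 3)/26 = 26/26 = 1

Summary (fraction, with percent):

explained: PC1 0.6538 (65.38%), PC2 0.2308 (23.08%), PC3 0.1154 (11.54%);  cumulative: 0.6538, 0.8846, 1


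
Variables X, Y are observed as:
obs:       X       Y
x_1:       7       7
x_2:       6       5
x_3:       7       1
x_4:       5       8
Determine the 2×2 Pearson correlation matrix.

Step 1 — column means:
  mean(X) = (7 + 6 + 7 + 5) / 4 = 25/4 = 6.25
  mean(Y) = (7 + 5 + 1 + 8) / 4 = 21/4 = 5.25

Step 2 — sample variances and covariances s[i,j] = (1/(n-1)) · Σ_k (x_{k,i} - mean_i) · (x_{k,j} - mean_j), with n-1 = 3:
  s[X,X] = ((0.75)·(0.75) + (-0.25)·(-0.25) + (0.75)·(0.75) + (-1.25)·(-1.25)) / 3 = 2.75/3 = 0.9167
  s[X,Y] = ((0.75)·(1.75) + (-0.25)·(-0.25) + (0.75)·(-4.25) + (-1.25)·(2.75)) / 3 = -5.25/3 = -1.75
  s[Y,Y] = ((1.75)·(1.75) + (-0.25)·(-0.25) + (-4.25)·(-4.25) + (2.75)·(2.75)) / 3 = 28.75/3 = 9.5833
  Sample standard deviations s_i = √(s[i,i]):
  s(X) = √(0.9167) = 0.9574
  s(Y) = √(9.5833) = 3.0957

Step 3 — r_{ij} = s_{ij} / (s_i · s_j):
  r[X,X] = 1 (diagonal).
  r[X,Y] = -1.75 / (0.9574 · 3.0957) = -1.75 / 2.9639 = -0.5904
  r[Y,Y] = 1 (diagonal).

R is symmetric with unit diagonal. Assembling:

R = [[1, -0.5904],
 [-0.5904, 1]]


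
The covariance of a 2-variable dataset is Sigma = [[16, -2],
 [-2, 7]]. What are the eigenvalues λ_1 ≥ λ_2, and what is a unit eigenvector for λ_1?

Step 1 — characteristic polynomial of 2×2 Sigma:
  det(Sigma - λI) = λ² - trace · λ + det = 0.
  trace = 16 + 7 = 23, det = 16·7 - (-2)² = 108.
Step 2 — discriminant:
  Δ = trace² - 4·det = 529 - 432 = 97.
Step 3 — eigenvalues:
  λ = (trace ± √Δ)/2 = (23 ± 9.8489)/2,
  λ_1 = 16.4244,  λ_2 = 6.5756.

Step 4 — unit eigenvector for λ_1: solve (Sigma - λ_1 I)v = 0. First row:
  (16 - 16.4244)·v_x + (-2)·v_y = 0, i.e. (-0.4244)·v_x + (-2)·v_y = 0,
  so v ∝ (b, λ_1 - a) = (-2, 0.4244); multiply by -1 so the first entry is positive: u = (2, -0.4244).
  ||u|| = √((2)² + (-0.4244)²) = √(4.1801) ≈ 2.0445,
  v_1 = u/||u|| ≈ (0.9782, -0.2076) (||v_1|| = 1).

λ_1 = 16.4244,  λ_2 = 6.5756;  v_1 ≈ (0.9782, -0.2076)


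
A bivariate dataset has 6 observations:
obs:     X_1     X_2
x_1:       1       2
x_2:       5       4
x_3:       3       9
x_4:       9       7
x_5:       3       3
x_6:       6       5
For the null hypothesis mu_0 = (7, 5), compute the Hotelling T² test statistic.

Step 1 — sample mean vector:
  mean(X_1) = (1 + 5 + 3 + 9 + 3 + 6) / 6 = 27/6 = 4.5
  mean(X_2) = (2 + 4 + 9 + 7 + 3 + 5) / 6 = 30/6 = 5
  x̄ = (4.5, 5),  deviation x̄ - mu_0 = (4.5, 5) - (7, 5) = (-2.5, 0).

Step 2 — sample covariance matrix, S[i,j] = (1/(n-1)) · Σ_k (x_{k,i} - mean_i) · (x_{k,j} - mean_j), divisor n-1 = 5:
  S[X_1,X_1] = ((-3.5)·(-3.5) + (0.5)·(0.5) + (-1.5)·(-1.5) + (4.5)·(4.5) + (-1.5)·(-1.5) + (1.5)·(1.5)) / 5 = 39.5/5 = 7.9
  S[X_1,X_2] = ((-3.5)·(-3) + (0.5)·(-1) + (-1.5)·(4) + (4.5)·(2) + (-1.5)·(-2) + (1.5)·(0)) / 5 = 16/5 = 3.2
  S[X_2,X_2] = ((-3)·(-3) + (-1)·(-1) + (4)·(4) + (2)·(2) + (-2)·(-2) + (0)·(0)) / 5 = 34/5 = 6.8
  S = [[7.9, 3.2],
 [3.2, 6.8]].

Step 3 — invert S. det(S) = 7.9·6.8 - (3.2)² = 43.48.
  S^{-1} = (1/det) · [[d, -b], [-b, a]] = [[0.1564, -0.0736],
 [-0.0736, 0.1817]].

Step 4 — quadratic form (x̄ - mu_0)^T · S^{-1} · (x̄ - mu_0):
  S^{-1} · (x̄ - mu_0) = (-0.391, 0.184),
  (x̄ - mu_0)^T · [...] = (-2.5)·(-0.391) + (0)·(0.184) = 0.9775.

Step 5 — scale by n: T² = 6 · 0.9775 = 5.8648.

T² ≈ 5.8648


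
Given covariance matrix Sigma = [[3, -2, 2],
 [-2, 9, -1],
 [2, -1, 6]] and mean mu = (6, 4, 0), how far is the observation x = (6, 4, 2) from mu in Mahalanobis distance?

Step 1 — centre the observation: (x - mu) = (0, 0, 2).

Step 2 — invert Sigma (cofactor / det for 3×3, or solve directly):
  Sigma^{-1} = [[0.4953, 0.0935, -0.1495],
 [0.0935, 0.1308, -0.0093],
 [-0.1495, -0.0093, 0.215]].

Step 3 — form the quadratic (x - mu)^T · Sigma^{-1} · (x - mu):
  Sigma^{-1} · (x - mu) = (-0.2991, -0.0187, 0.4299).
  (x - mu)^T · [Sigma^{-1} · (x - mu)] = (0)·(-0.2991) + (0)·(-0.0187) + (2)·(0.4299) = 0.8598.

Step 4 — take square root: d = √(0.8598) ≈ 0.9273.

d(x, mu) = √(0.8598) ≈ 0.9273


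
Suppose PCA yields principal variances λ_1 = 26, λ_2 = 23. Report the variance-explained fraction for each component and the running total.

Step 1 — total variance = trace(Sigma) = Σ λ_i = 26 + 23 = 49.

Step 2 — fraction explained by component i = λ_i / Σ λ:
  PC1: 26/49 = 0.5306
  PC2: 23/49 = 0.4694

Step 3 — cumulative fraction after k components = (λ_1 + ... + λ_k) / Σ λ:
  k = 1: 26/49 = 0.5306
  k = 2: (26 + 23)/49 = 49/49 = 1

Summary (fraction, with percent):

explained: PC1 0.5306 (53.06%), PC2 0.4694 (46.94%);  cumulative: 0.5306, 1


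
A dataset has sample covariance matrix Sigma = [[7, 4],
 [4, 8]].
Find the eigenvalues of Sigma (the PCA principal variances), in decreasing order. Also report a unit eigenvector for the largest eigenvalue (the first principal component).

Step 1 — characteristic polynomial of 2×2 Sigma:
  det(Sigma - λI) = λ² - trace · λ + det = 0.
  trace = 7 + 8 = 15, det = 7·8 - (4)² = 40.
Step 2 — discriminant:
  Δ = trace² - 4·det = 225 - 160 = 65.
Step 3 — eigenvalues:
  λ = (trace ± √Δ)/2 = (15 ± 8.0623)/2,
  λ_1 = 11.5311,  λ_2 = 3.4689.

Step 4 — unit eigenvector for λ_1: solve (Sigma - λ_1 I)v = 0. First row:
  (7 - 11.5311)·v_x + (4)·v_y = 0, i.e. (-4.5311)·v_x + (4)·v_y = 0,
  so v ∝ (b, λ_1 - a) = (4, 4.5311) = u.
  ||u|| = √((4)² + (4.5311)²) = √(36.5311) ≈ 6.0441,
  v_1 = u/||u|| ≈ (0.6618, 0.7497) (||v_1|| = 1).

λ_1 = 11.5311,  λ_2 = 3.4689;  v_1 ≈ (0.6618, 0.7497)


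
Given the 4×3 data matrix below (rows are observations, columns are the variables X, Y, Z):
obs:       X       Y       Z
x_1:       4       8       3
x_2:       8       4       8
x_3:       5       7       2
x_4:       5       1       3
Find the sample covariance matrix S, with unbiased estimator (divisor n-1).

Step 1 — column means:
  mean(X) = (4 + 8 + 5 + 5) / 4 = 22/4 = 5.5
  mean(Y) = (8 + 4 + 7 + 1) / 4 = 20/4 = 5
  mean(Z) = (3 + 8 + 2 + 3) / 4 = 16/4 = 4

Step 2 — sample covariance S[i,j] = (1/(n-1)) · Σ_k (x_{k,i} - mean_i) · (x_{k,j} - mean_j), with n-1 = 3.
  S[X,X] = ((-1.5)·(-1.5) + (2.5)·(2.5) + (-0.5)·(-0.5) + (-0.5)·(-0.5)) / 3 = 9/3 = 3
  S[X,Y] = ((-1.5)·(3) + (2.5)·(-1) + (-0.5)·(2) + (-0.5)·(-4)) / 3 = -6/3 = -2
  S[X,Z] = ((-1.5)·(-1) + (2.5)·(4) + (-0.5)·(-2) + (-0.5)·(-1)) / 3 = 13/3 = 4.3333
  S[Y,Y] = ((3)·(3) + (-1)·(-1) + (2)·(2) + (-4)·(-4)) / 3 = 30/3 = 10
  S[Y,Z] = ((3)·(-1) + (-1)·(4) + (2)·(-2) + (-4)·(-1)) / 3 = -7/3 = -2.3333
  S[Z,Z] = ((-1)·(-1) + (4)·(4) + (-2)·(-2) + (-1)·(-1)) / 3 = 22/3 = 7.3333

S is symmetric (S[j,i] = S[i,j]). Assembling:

S = [[3, -2, 4.3333],
 [-2, 10, -2.3333],
 [4.3333, -2.3333, 7.3333]]


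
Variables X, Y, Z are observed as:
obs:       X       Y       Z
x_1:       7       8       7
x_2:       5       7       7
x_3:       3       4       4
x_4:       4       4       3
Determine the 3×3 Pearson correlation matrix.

Step 1 — column means:
  mean(X) = (7 + 5 + 3 + 4) / 4 = 19/4 = 4.75
  mean(Y) = (8 + 7 + 4 + 4) / 4 = 23/4 = 5.75
  mean(Z) = (7 + 7 + 4 + 3) / 4 = 21/4 = 5.25

Step 2 — sample variances and covariances s[i,j] = (1/(n-1)) · Σ_k (x_{k,i} - mean_i) · (x_{k,j} - mean_j), with n-1 = 3:
  s[X,X] = ((2.25)·(2.25) + (0.25)·(0.25) + (-1.75)·(-1.75) + (-0.75)·(-0.75)) / 3 = 8.75/3 = 2.9167
  s[X,Y] = ((2.25)·(2.25) + (0.25)·(1.25) + (-1.75)·(-1.75) + (-0.75)·(-1.75)) / 3 = 9.75/3 = 3.25
  s[X,Z] = ((2.25)·(1.75) + (0.25)·(1.75) + (-1.75)·(-1.25) + (-0.75)·(-2.25)) / 3 = 8.25/3 = 2.75
  s[Y,Y] = ((2.25)·(2.25) + (1.25)·(1.25) + (-1.75)·(-1.75) + (-1.75)·(-1.75)) / 3 = 12.75/3 = 4.25
  s[Y,Z] = ((2.25)·(1.75) + (1.25)·(1.75) + (-1.75)·(-1.25) + (-1.75)·(-2.25)) / 3 = 12.25/3 = 4.0833
  s[Z,Z] = ((1.75)·(1.75) + (1.75)·(1.75) + (-1.25)·(-1.25) + (-2.25)·(-2.25)) / 3 = 12.75/3 = 4.25
  Sample standard deviations s_i = √(s[i,i]):
  s(X) = √(2.9167) = 1.7078
  s(Y) = √(4.25) = 2.0616
  s(Z) = √(4.25) = 2.0616

Step 3 — r_{ij} = s_{ij} / (s_i · s_j):
  r[X,X] = 1 (diagonal).
  r[X,Y] = 3.25 / (1.7078 · 2.0616) = 3.25 / 3.5208 = 0.9231
  r[X,Z] = 2.75 / (1.7078 · 2.0616) = 2.75 / 3.5208 = 0.7811
  r[Y,Y] = 1 (diagonal).
  r[Y,Z] = 4.0833 / (2.0616 · 2.0616) = 4.0833 / 4.25 = 0.9608
  r[Z,Z] = 1 (diagonal).

R is symmetric with unit diagonal. Assembling:

R = [[1, 0.9231, 0.7811],
 [0.9231, 1, 0.9608],
 [0.7811, 0.9608, 1]]


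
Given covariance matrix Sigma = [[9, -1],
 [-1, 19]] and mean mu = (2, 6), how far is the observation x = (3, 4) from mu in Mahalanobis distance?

Step 1 — centre the observation: (x - mu) = (1, -2).

Step 2 — invert Sigma. det(Sigma) = 9·19 - (-1)² = 170.
  Sigma^{-1} = (1/det) · [[d, -b], [-b, a]] = [[0.1118, 0.0059],
 [0.0059, 0.0529]].

Step 3 — form the quadratic (x - mu)^T · Sigma^{-1} · (x - mu):
  Sigma^{-1} · (x - mu) = (0.1, -0.1).
  (x - mu)^T · [Sigma^{-1} · (x - mu)] = (1)·(0.1) + (-2)·(-0.1) = 0.3.

Step 4 — take square root: d = √(0.3) ≈ 0.5477.

d(x, mu) = √(0.3) ≈ 0.5477


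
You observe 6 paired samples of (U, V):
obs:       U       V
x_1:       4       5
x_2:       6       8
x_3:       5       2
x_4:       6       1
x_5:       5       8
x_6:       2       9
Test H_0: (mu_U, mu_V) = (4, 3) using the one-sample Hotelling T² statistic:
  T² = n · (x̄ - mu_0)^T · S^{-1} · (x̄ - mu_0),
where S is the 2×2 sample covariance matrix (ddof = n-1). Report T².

Step 1 — sample mean vector:
  mean(U) = (4 + 6 + 5 + 6 + 5 + 2) / 6 = 28/6 = 4.6667
  mean(V) = (5 + 8 + 2 + 1 + 8 + 9) / 6 = 33/6 = 5.5
  x̄ = (4.6667, 5.5),  deviation x̄ - mu_0 = (4.6667, 5.5) - (4, 3) = (0.6667, 2.5).

Step 2 — sample covariance matrix, S[i,j] = (1/(n-1)) · Σ_k (x_{k,i} - mean_i) · (x_{k,j} - mean_j), divisor n-1 = 5:
  S[U,U] = ((-0.6667)·(-0.6667) + (1.3333)·(1.3333) + (0.3333)·(0.3333) + (1.3333)·(1.3333) + (0.3333)·(0.3333) + (-2.6667)·(-2.6667)) / 5 = 11.3333/5 = 2.2667
  S[U,V] = ((-0.6667)·(-0.5) + (1.3333)·(2.5) + (0.3333)·(-3.5) + (1.3333)·(-4.5) + (0.3333)·(2.5) + (-2.6667)·(3.5)) / 5 = -12/5 = -2.4
  S[V,V] = ((-0.5)·(-0.5) + (2.5)·(2.5) + (-3.5)·(-3.5) + (-4.5)·(-4.5) + (2.5)·(2.5) + (3.5)·(3.5)) / 5 = 57.5/5 = 11.5
  S = [[2.2667, -2.4],
 [-2.4, 11.5]].

Step 3 — invert S. det(S) = 2.2667·11.5 - (-2.4)² = 20.3067.
  S^{-1} = (1/det) · [[d, -b], [-b, a]] = [[0.5663, 0.1182],
 [0.1182, 0.1116]].

Step 4 — quadratic form (x̄ - mu_0)^T · S^{-1} · (x̄ - mu_0):
  S^{-1} · (x̄ - mu_0) = (0.673, 0.3578),
  (x̄ - mu_0)^T · [...] = (0.6667)·(0.673) + (2.5)·(0.3578) = 1.3433.

Step 5 — scale by n: T² = 6 · 1.3433 = 8.0598.

T² ≈ 8.0598


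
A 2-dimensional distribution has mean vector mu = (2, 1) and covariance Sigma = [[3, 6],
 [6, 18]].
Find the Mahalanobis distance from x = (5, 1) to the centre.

Step 1 — centre the observation: (x - mu) = (3, 0).

Step 2 — invert Sigma. det(Sigma) = 3·18 - (6)² = 18.
  Sigma^{-1} = (1/det) · [[d, -b], [-b, a]] = [[1, -0.3333],
 [-0.3333, 0.1667]].

Step 3 — form the quadratic (x - mu)^T · Sigma^{-1} · (x - mu):
  Sigma^{-1} · (x - mu) = (3, -1).
  (x - mu)^T · [Sigma^{-1} · (x - mu)] = (3)·(3) + (0)·(-1) = 9.

Step 4 — take square root: d = √(9) ≈ 3.

d(x, mu) = √(9) ≈ 3


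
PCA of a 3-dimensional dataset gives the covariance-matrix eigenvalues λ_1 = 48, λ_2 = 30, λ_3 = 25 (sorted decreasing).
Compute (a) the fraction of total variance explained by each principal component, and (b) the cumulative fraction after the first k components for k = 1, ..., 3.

Step 1 — total variance = trace(Sigma) = Σ λ_i = 48 + 30 + 25 = 103.

Step 2 — fraction explained by component i = λ_i / Σ λ:
  PC1: 48/103 = 0.466
  PC2: 30/103 = 0.2913
  PC3: 25/103 = 0.2427

Step 3 — cumulative fraction after k components = (λ_1 + ... + λ_k) / Σ λ:
  k = 1: 48/103 = 0.466
  k = 2: (48 + 30)/103 = 78/103 = 0.7573
  k = 3: (48 + 30 + 25)/103 = 103/103 = 1

Summary (fraction, with percent):

explained: PC1 0.466 (46.6%), PC2 0.2913 (29.13%), PC3 0.2427 (24.27%);  cumulative: 0.466, 0.7573, 1


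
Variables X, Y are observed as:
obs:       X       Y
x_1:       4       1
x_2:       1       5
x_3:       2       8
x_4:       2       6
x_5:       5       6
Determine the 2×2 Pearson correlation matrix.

Step 1 — column means:
  mean(X) = (4 + 1 + 2 + 2 + 5) / 5 = 14/5 = 2.8
  mean(Y) = (1 + 5 + 8 + 6 + 6) / 5 = 26/5 = 5.2

Step 2 — sample variances and covariances s[i,j] = (1/(n-1)) · Σ_k (x_{k,i} - mean_i) · (x_{k,j} - mean_j), with n-1 = 4:
  s[X,X] = ((1.2)·(1.2) + (-1.8)·(-1.8) + (-0.8)·(-0.8) + (-0.8)·(-0.8) + (2.2)·(2.2)) / 4 = 10.8/4 = 2.7
  s[X,Y] = ((1.2)·(-4.2) + (-1.8)·(-0.2) + (-0.8)·(2.8) + (-0.8)·(0.8) + (2.2)·(0.8)) / 4 = -5.8/4 = -1.45
  s[Y,Y] = ((-4.2)·(-4.2) + (-0.2)·(-0.2) + (2.8)·(2.8) + (0.8)·(0.8) + (0.8)·(0.8)) / 4 = 26.8/4 = 6.7
  Sample standard deviations s_i = √(s[i,i]):
  s(X) = √(2.7) = 1.6432
  s(Y) = √(6.7) = 2.5884

Step 3 — r_{ij} = s_{ij} / (s_i · s_j):
  r[X,X] = 1 (diagonal).
  r[X,Y] = -1.45 / (1.6432 · 2.5884) = -1.45 / 4.2532 = -0.3409
  r[Y,Y] = 1 (diagonal).

R is symmetric with unit diagonal. Assembling:

R = [[1, -0.3409],
 [-0.3409, 1]]


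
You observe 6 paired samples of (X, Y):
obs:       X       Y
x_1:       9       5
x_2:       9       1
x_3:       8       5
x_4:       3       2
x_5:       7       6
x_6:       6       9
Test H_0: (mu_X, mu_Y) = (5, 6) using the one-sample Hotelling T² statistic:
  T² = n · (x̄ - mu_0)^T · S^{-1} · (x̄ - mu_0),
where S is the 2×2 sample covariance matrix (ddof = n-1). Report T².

Step 1 — sample mean vector:
  mean(X) = (9 + 9 + 8 + 3 + 7 + 6) / 6 = 42/6 = 7
  mean(Y) = (5 + 1 + 5 + 2 + 6 + 9) / 6 = 28/6 = 4.6667
  x̄ = (7, 4.6667),  deviation x̄ - mu_0 = (7, 4.6667) - (5, 6) = (2, -1.3333).

Step 2 — sample covariance matrix, S[i,j] = (1/(n-1)) · Σ_k (x_{k,i} - mean_i) · (x_{k,j} - mean_j), divisor n-1 = 5:
  S[X,X] = ((2)·(2) + (2)·(2) + (1)·(1) + (-4)·(-4) + (0)·(0) + (-1)·(-1)) / 5 = 26/5 = 5.2
  S[X,Y] = ((2)·(0.3333) + (2)·(-3.6667) + (1)·(0.3333) + (-4)·(-2.6667) + (0)·(1.3333) + (-1)·(4.3333)) / 5 = 0/5 = 0
  S[Y,Y] = ((0.3333)·(0.3333) + (-3.6667)·(-3.6667) + (0.3333)·(0.3333) + (-2.6667)·(-2.6667) + (1.3333)·(1.3333) + (4.3333)·(4.3333)) / 5 = 41.3333/5 = 8.2667
  S = [[5.2, 0],
 [0, 8.2667]].

Step 3 — invert S. det(S) = 5.2·8.2667 - (0)² = 42.9867.
  S^{-1} = (1/det) · [[d, -b], [-b, a]] = [[0.1923, 0],
 [0, 0.121]].

Step 4 — quadratic form (x̄ - mu_0)^T · S^{-1} · (x̄ - mu_0):
  S^{-1} · (x̄ - mu_0) = (0.3846, -0.1613),
  (x̄ - mu_0)^T · [...] = (2)·(0.3846) + (-1.3333)·(-0.1613) = 0.9843.

Step 5 — scale by n: T² = 6 · 0.9843 = 5.9057.

T² ≈ 5.9057


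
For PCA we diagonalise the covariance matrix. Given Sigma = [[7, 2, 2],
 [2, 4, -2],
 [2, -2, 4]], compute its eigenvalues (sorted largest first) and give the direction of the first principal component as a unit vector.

Step 1 — characteristic polynomial p(λ) = det(λI - Sigma) = λ³ - tr·λ² + c_1·λ - det, where tr = trace, c_1 = sum of the principal 2×2 minors, det = det(Sigma):
  tr = 7 + 4 + 4 = 15,
  c_1 = (7·4 - (2)²) + (7·4 - (2)²) + (4·4 - (-2)²) = 24 + 24 + 12 = 60,
  det = 7·(4·4 - (-2)²) - (2)·((2)·4 - (-2)·(2)) + (2)·((2)·(-2) - 4·(2)) = 7·(12) - (2)·(12) + (2)·(-12) = 36.
  So p(λ) = λ³ - 15λ² + 60λ - 36.
Step 2 — look for an integer root (rational root theorem: any rational root is an integer divisor of 36). Testing λ = 6:
  p(6) = 216 - 540 + 360 - 36 = 0  ✓
  Dividing out (λ - 6): p(λ) = (λ - 6)(λ² - 9λ + 6).
Step 3 — remaining eigenvalues from the quadratic λ² - 9λ + 6 = 0:
  Δ = 9² - 4·6 = 81 - 24 = 57,  λ = (9 ± √57)/2 = (9 ± 7.5498)/2 ≈ 8.2749 or 0.7251.
  Sorted: λ_1 = 8.2749,  λ_2 = 6,  λ_3 = 0.7251  (check: sum = 15 = tr ✓).

Step 4 — unit eigenvector for λ_1 ≈ 8.2749: v spans the null space of (Sigma - λ_1 I), whose rows are
  r_1 = (-1.2749, 2, 2),  r_2 = (2, -4.2749, -2),  r_3 = (2, -2, -4.2749).
  v is orthogonal to every row, so take v ∝ r_1 × r_2 = ((2)·(-2) - (2)·(-4.2749), (2)·(2) - (-1.2749)·(-2), (-1.2749)·(-4.2749) - (2)·(2)) ≈ (4.5498, 1.4502, 1.4502).
  Let u = (4.5498, 1.4502, 1.4502).
  ||u|| = √((4.5498)² + (1.4502)² + (1.4502)²) = √(24.907) ≈ 4.9907,  v_1 = u/||u|| ≈ (0.9117, 0.2906, 0.2906) (||v_1|| = 1).

λ_1 = 8.2749,  λ_2 = 6,  λ_3 = 0.7251;  v_1 ≈ (0.9117, 0.2906, 0.2906)


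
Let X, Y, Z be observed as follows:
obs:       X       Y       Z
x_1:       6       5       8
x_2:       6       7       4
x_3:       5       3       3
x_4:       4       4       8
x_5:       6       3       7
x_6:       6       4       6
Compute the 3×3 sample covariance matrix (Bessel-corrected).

Step 1 — column means:
  mean(X) = (6 + 6 + 5 + 4 + 6 + 6) / 6 = 33/6 = 5.5
  mean(Y) = (5 + 7 + 3 + 4 + 3 + 4) / 6 = 26/6 = 4.3333
  mean(Z) = (8 + 4 + 3 + 8 + 7 + 6) / 6 = 36/6 = 6

Step 2 — sample covariance S[i,j] = (1/(n-1)) · Σ_k (x_{k,i} - mean_i) · (x_{k,j} - mean_j), with n-1 = 5.
  S[X,X] = ((0.5)·(0.5) + (0.5)·(0.5) + (-0.5)·(-0.5) + (-1.5)·(-1.5) + (0.5)·(0.5) + (0.5)·(0.5)) / 5 = 3.5/5 = 0.7
  S[X,Y] = ((0.5)·(0.6667) + (0.5)·(2.6667) + (-0.5)·(-1.3333) + (-1.5)·(-0.3333) + (0.5)·(-1.3333) + (0.5)·(-0.3333)) / 5 = 2/5 = 0.4
  S[X,Z] = ((0.5)·(2) + (0.5)·(-2) + (-0.5)·(-3) + (-1.5)·(2) + (0.5)·(1) + (0.5)·(0)) / 5 = -1/5 = -0.2
  S[Y,Y] = ((0.6667)·(0.6667) + (2.6667)·(2.6667) + (-1.3333)·(-1.3333) + (-0.3333)·(-0.3333) + (-1.3333)·(-1.3333) + (-0.3333)·(-0.3333)) / 5 = 11.3333/5 = 2.2667
  S[Y,Z] = ((0.6667)·(2) + (2.6667)·(-2) + (-1.3333)·(-3) + (-0.3333)·(2) + (-1.3333)·(1) + (-0.3333)·(0)) / 5 = -2/5 = -0.4
  S[Z,Z] = ((2)·(2) + (-2)·(-2) + (-3)·(-3) + (2)·(2) + (1)·(1) + (0)·(0)) / 5 = 22/5 = 4.4

S is symmetric (S[j,i] = S[i,j]). Assembling:

S = [[0.7, 0.4, -0.2],
 [0.4, 2.2667, -0.4],
 [-0.2, -0.4, 4.4]]


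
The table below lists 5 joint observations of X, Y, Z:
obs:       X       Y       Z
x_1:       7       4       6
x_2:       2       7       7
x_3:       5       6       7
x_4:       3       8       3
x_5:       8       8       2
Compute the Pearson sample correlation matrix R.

Step 1 — column means:
  mean(X) = (7 + 2 + 5 + 3 + 8) / 5 = 25/5 = 5
  mean(Y) = (4 + 7 + 6 + 8 + 8) / 5 = 33/5 = 6.6
  mean(Z) = (6 + 7 + 7 + 3 + 2) / 5 = 25/5 = 5

Step 2 — sample variances and covariances s[i,j] = (1/(n-1)) · Σ_k (x_{k,i} - mean_i) · (x_{k,j} - mean_j), with n-1 = 4:
  s[X,X] = ((2)·(2) + (-3)·(-3) + (0)·(0) + (-2)·(-2) + (3)·(3)) / 4 = 26/4 = 6.5
  s[X,Y] = ((2)·(-2.6) + (-3)·(0.4) + (0)·(-0.6) + (-2)·(1.4) + (3)·(1.4)) / 4 = -5/4 = -1.25
  s[X,Z] = ((2)·(1) + (-3)·(2) + (0)·(2) + (-2)·(-2) + (3)·(-3)) / 4 = -9/4 = -2.25
  s[Y,Y] = ((-2.6)·(-2.6) + (0.4)·(0.4) + (-0.6)·(-0.6) + (1.4)·(1.4) + (1.4)·(1.4)) / 4 = 11.2/4 = 2.8
  s[Y,Z] = ((-2.6)·(1) + (0.4)·(2) + (-0.6)·(2) + (1.4)·(-2) + (1.4)·(-3)) / 4 = -10/4 = -2.5
  s[Z,Z] = ((1)·(1) + (2)·(2) + (2)·(2) + (-2)·(-2) + (-3)·(-3)) / 4 = 22/4 = 5.5
  Sample standard deviations s_i = √(s[i,i]):
  s(X) = √(6.5) = 2.5495
  s(Y) = √(2.8) = 1.6733
  s(Z) = √(5.5) = 2.3452

Step 3 — r_{ij} = s_{ij} / (s_i · s_j):
  r[X,X] = 1 (diagonal).
  r[X,Y] = -1.25 / (2.5495 · 1.6733) = -1.25 / 4.2661 = -0.293
  r[X,Z] = -2.25 / (2.5495 · 2.3452) = -2.25 / 5.9791 = -0.3763
  r[Y,Y] = 1 (diagonal).
  r[Y,Z] = -2.5 / (1.6733 · 2.3452) = -2.5 / 3.9243 = -0.6371
  r[Z,Z] = 1 (diagonal).

R is symmetric with unit diagonal. Assembling:

R = [[1, -0.293, -0.3763],
 [-0.293, 1, -0.6371],
 [-0.3763, -0.6371, 1]]


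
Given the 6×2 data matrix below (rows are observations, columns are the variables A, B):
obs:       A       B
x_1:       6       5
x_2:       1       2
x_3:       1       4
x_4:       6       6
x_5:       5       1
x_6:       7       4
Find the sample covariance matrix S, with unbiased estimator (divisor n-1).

Step 1 — column means:
  mean(A) = (6 + 1 + 1 + 6 + 5 + 7) / 6 = 26/6 = 4.3333
  mean(B) = (5 + 2 + 4 + 6 + 1 + 4) / 6 = 22/6 = 3.6667

Step 2 — sample covariance S[i,j] = (1/(n-1)) · Σ_k (x_{k,i} - mean_i) · (x_{k,j} - mean_j), with n-1 = 5.
  S[A,A] = ((1.6667)·(1.6667) + (-3.3333)·(-3.3333) + (-3.3333)·(-3.3333) + (1.6667)·(1.6667) + (0.6667)·(0.6667) + (2.6667)·(2.6667)) / 5 = 35.3333/5 = 7.0667
  S[A,B] = ((1.6667)·(1.3333) + (-3.3333)·(-1.6667) + (-3.3333)·(0.3333) + (1.6667)·(2.3333) + (0.6667)·(-2.6667) + (2.6667)·(0.3333)) / 5 = 9.6667/5 = 1.9333
  S[B,B] = ((1.3333)·(1.3333) + (-1.6667)·(-1.6667) + (0.3333)·(0.3333) + (2.3333)·(2.3333) + (-2.6667)·(-2.6667) + (0.3333)·(0.3333)) / 5 = 17.3333/5 = 3.4667

S is symmetric (S[j,i] = S[i,j]). Assembling:

S = [[7.0667, 1.9333],
 [1.9333, 3.4667]]


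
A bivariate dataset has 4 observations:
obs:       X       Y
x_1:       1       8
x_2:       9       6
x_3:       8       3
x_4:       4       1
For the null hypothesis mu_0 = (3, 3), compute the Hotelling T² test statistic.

Step 1 — sample mean vector:
  mean(X) = (1 + 9 + 8 + 4) / 4 = 22/4 = 5.5
  mean(Y) = (8 + 6 + 3 + 1) / 4 = 18/4 = 4.5
  x̄ = (5.5, 4.5),  deviation x̄ - mu_0 = (5.5, 4.5) - (3, 3) = (2.5, 1.5).

Step 2 — sample covariance matrix, S[i,j] = (1/(n-1)) · Σ_k (x_{k,i} - mean_i) · (x_{k,j} - mean_j), divisor n-1 = 3:
  S[X,X] = ((-4.5)·(-4.5) + (3.5)·(3.5) + (2.5)·(2.5) + (-1.5)·(-1.5)) / 3 = 41/3 = 13.6667
  S[X,Y] = ((-4.5)·(3.5) + (3.5)·(1.5) + (2.5)·(-1.5) + (-1.5)·(-3.5)) / 3 = -9/3 = -3
  S[Y,Y] = ((3.5)·(3.5) + (1.5)·(1.5) + (-1.5)·(-1.5) + (-3.5)·(-3.5)) / 3 = 29/3 = 9.6667
  S = [[13.6667, -3],
 [-3, 9.6667]].

Step 3 — invert S. det(S) = 13.6667·9.6667 - (-3)² = 123.1111.
  S^{-1} = (1/det) · [[d, -b], [-b, a]] = [[0.0785, 0.0244],
 [0.0244, 0.111]].

Step 4 — quadratic form (x̄ - mu_0)^T · S^{-1} · (x̄ - mu_0):
  S^{-1} · (x̄ - mu_0) = (0.2329, 0.2274),
  (x̄ - mu_0)^T · [...] = (2.5)·(0.2329) + (1.5)·(0.2274) = 0.9233.

Step 5 — scale by n: T² = 4 · 0.9233 = 3.6931.

T² ≈ 3.6931


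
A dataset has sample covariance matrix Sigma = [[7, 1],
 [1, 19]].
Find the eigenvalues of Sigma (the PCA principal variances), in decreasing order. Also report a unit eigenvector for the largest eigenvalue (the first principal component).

Step 1 — characteristic polynomial of 2×2 Sigma:
  det(Sigma - λI) = λ² - trace · λ + det = 0.
  trace = 7 + 19 = 26, det = 7·19 - (1)² = 132.
Step 2 — discriminant:
  Δ = trace² - 4·det = 676 - 528 = 148.
Step 3 — eigenvalues:
  λ = (trace ± √Δ)/2 = (26 ± 12.1655)/2,
  λ_1 = 19.0828,  λ_2 = 6.9172.

Step 4 — unit eigenvector for λ_1: solve (Sigma - λ_1 I)v = 0. First row:
  (7 - 19.0828)·v_x + (1)·v_y = 0, i.e. (-12.0828)·v_x + (1)·v_y = 0,
  so v ∝ (b, λ_1 - a) = (1, 12.0828) = u.
  ||u|| = √((1)² + (12.0828)²) = √(146.9932) ≈ 12.1241,
  v_1 = u/||u|| ≈ (0.0825, 0.9966) (||v_1|| = 1).

λ_1 = 19.0828,  λ_2 = 6.9172;  v_1 ≈ (0.0825, 0.9966)


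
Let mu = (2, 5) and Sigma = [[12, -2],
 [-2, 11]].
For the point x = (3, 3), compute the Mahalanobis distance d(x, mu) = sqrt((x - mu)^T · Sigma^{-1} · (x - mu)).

Step 1 — centre the observation: (x - mu) = (1, -2).

Step 2 — invert Sigma. det(Sigma) = 12·11 - (-2)² = 128.
  Sigma^{-1} = (1/det) · [[d, -b], [-b, a]] = [[0.0859, 0.0156],
 [0.0156, 0.0938]].

Step 3 — form the quadratic (x - mu)^T · Sigma^{-1} · (x - mu):
  Sigma^{-1} · (x - mu) = (0.0547, -0.1719).
  (x - mu)^T · [Sigma^{-1} · (x - mu)] = (1)·(0.0547) + (-2)·(-0.1719) = 0.3984.

Step 4 — take square root: d = √(0.3984) ≈ 0.6312.

d(x, mu) = √(0.3984) ≈ 0.6312
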